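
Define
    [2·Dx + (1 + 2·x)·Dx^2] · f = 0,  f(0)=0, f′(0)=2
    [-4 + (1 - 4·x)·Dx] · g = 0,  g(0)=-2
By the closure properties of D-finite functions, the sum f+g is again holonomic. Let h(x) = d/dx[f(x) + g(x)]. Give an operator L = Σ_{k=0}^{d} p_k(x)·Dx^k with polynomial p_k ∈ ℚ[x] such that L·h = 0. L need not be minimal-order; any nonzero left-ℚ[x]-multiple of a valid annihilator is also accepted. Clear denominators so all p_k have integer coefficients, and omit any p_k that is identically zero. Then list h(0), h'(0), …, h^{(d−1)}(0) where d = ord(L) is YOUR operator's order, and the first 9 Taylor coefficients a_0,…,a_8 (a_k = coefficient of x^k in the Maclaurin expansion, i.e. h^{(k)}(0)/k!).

f: a_k = 0, 2, -2, 8/3, -4, 32/5, -32/3, 128/7, -32, …
g: a_k = -2, -8, -32, -128, -512, -2048, -8192, -32768, -131072, …
Sum ⇒ L₀ = lclm(L_f,L_g) in ℚ(x)⟨Dx⟩.
h=h₀': d/dx-closure on L₀ ⇒ L.
L = (-128 - 64·x) + (-44 - 224·x - 128·x^2)·Dx + (5 - 6·x - 48·x^2 - 32·x^3)·Dx^2  (order 2).
h: a_k = -6, -68, -376, -2064, -10208, -49216, -229248, -1048832, -4718080, …
ICs: h(0) = -6, h′(0) = -68.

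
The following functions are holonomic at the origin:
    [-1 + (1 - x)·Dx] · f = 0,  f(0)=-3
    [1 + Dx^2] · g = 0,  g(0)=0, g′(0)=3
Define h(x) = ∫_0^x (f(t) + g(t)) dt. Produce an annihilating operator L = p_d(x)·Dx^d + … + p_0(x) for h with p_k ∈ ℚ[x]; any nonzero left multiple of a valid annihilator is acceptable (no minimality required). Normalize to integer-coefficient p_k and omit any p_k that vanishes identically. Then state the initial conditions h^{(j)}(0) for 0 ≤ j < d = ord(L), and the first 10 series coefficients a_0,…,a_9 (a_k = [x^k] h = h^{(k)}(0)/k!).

f: a_k = -3, -3, -3, -3, -3, -3, -3, -3, -3, -3, …
g: a_k = 0, 3, 0, -1/2, 0, 1/40, 0, -1/1680, 0, 1/120960, …
Weyl lclm of L_f,L_g ⇒ L₀ (ord ≤ 3).
Integrate: L := L₀·Dx.
L = (7 - 2·x + x^2)·Dx + (-3 + 5·x - 3·x^2 + x^3)·Dx^2 + (7 - 2·x + x^2)·Dx^3 + (-3 + 5·x - 3·x^2 + x^3)·Dx^4  (order 4).
h: a_k = 0, -3, 0, -1, -7/8, -3/5, -119/240, -3/7, -5041/13440, -1/3, …
ICs: h(0) = 0, h′(0) = -3, h′′(0) = 0, h′′′(0) = -6.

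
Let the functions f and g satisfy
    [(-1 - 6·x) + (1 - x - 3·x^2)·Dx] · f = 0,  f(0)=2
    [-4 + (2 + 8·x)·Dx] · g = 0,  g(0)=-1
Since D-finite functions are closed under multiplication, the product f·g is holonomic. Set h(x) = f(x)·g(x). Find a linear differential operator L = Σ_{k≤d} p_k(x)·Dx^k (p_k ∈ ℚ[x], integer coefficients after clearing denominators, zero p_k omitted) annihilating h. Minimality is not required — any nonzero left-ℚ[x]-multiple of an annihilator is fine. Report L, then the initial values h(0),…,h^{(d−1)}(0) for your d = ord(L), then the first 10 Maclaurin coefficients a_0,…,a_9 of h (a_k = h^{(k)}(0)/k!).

L = (3 + 8·x + 18·x^2) + (-1 - 3·x + 7·x^2 + 12·x^3)·Dx  (order 1).
h: a_k = -2, -6, -8, -34, -38, -196, -142, -1258, 32, -9462, …
ICs: h(0) = -2.

f: a_k = 2, 2, 8, 14, 38, 80, 194, 434, 1016, 2318, …
g: a_k = -1, -2, 2, -4, 10, -28, 84, -264, 858, -2860, …
Sym-product of L_f,L_g gives L₀ (≤ ord 1).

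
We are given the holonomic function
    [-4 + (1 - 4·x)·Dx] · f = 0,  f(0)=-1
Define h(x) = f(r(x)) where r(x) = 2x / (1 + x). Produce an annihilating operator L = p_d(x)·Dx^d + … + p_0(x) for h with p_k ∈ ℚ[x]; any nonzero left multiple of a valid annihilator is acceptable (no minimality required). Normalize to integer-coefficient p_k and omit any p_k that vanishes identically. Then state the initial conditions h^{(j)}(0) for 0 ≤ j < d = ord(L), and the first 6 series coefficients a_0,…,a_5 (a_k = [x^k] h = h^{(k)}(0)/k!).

L = 8 + (-1 + 6·x + 7·x^2)·Dx  (order 1).
h: a_k = -1, -8, -56, -392, -2744, -19208, …
ICs: h(0) = -1.

f: a_k = -1, -4, -16, -64, -256, -1024, …
L₀ from L_f via x↦r, Dx↦r'^{-1}Dx.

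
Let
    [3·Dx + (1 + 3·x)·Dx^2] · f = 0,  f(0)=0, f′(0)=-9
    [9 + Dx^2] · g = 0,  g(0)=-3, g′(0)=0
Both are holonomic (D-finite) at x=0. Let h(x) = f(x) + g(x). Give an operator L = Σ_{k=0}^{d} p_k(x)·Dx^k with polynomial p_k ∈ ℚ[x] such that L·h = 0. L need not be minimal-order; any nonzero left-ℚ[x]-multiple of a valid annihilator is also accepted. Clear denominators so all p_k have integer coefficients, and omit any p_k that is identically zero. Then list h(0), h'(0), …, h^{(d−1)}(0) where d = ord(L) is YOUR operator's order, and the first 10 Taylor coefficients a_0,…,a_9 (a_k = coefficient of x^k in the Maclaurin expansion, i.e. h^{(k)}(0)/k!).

L = (63 + 54·x + 81·x^2)·Dx + (9 + 45·x + 81·x^2 + 81·x^3)·Dx^2 + (7 + 6·x + 9·x^2)·Dx^3 + (1 + 5·x + 9·x^2 + 9·x^3)·Dx^4  (order 4).
h: a_k = -3, -9, 27, -27, 405/8, -729/5, 29403/80, -6561/7, 11020293/4480, -6561, …
ICs: h(0) = -3, h′(0) = -9, h′′(0) = 54, h′′′(0) = -162.

f: a_k = 0, -9, 27/2, -27, 243/4, -729/5, 729/2, -6561/7, 19683/8, -6561, …
g: a_k = -3, 0, 27/2, 0, -81/8, 0, 243/80, 0, -2187/4480, 0, …
L₀ := lclm(L_f,L_g); ord L₀ ≤ 2+2.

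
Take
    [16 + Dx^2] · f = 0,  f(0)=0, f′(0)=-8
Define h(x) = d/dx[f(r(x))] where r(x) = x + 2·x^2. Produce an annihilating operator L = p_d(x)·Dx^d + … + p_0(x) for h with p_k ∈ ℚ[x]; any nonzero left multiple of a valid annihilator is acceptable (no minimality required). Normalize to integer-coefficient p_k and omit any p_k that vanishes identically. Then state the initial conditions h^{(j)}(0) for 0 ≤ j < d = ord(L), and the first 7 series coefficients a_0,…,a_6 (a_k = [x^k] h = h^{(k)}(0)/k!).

L = (64 + 256·x + 1536·x^2 + 4096·x^3 + 4096·x^4) + (-12 - 48·x)·Dx + (1 + 8·x + 16·x^2)·Dx^2  (order 2).
h: a_k = -8, -32, 64, 512, 3584/3, 0, -212992/45, …
ICs: h(0) = -8, h′(0) = -32.

f: a_k = 0, -8, 0, 64/3, 0, -256/15, 0, …
f∘r: x↦r, Dx↦Dx/r' in L_f ⇒ L₀.
Differentiate: ansatz ord ≤ ord L₀ ⇒ L.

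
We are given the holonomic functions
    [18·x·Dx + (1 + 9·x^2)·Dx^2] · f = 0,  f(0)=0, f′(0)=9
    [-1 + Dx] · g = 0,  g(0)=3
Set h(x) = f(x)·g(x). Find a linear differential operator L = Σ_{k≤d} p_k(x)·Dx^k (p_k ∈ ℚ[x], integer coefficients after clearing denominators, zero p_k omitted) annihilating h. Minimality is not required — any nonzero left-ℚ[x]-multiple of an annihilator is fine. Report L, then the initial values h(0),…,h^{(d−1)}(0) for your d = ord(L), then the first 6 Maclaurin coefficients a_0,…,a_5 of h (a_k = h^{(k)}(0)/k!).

f: a_k = 0, 9, 0, -27, 0, 729/5, …
g: a_k = 3, 3, 3/2, 1/2, 1/8, 1/40, …
f·g: L₀ = L_f ⊗_s L_g, ord ≤ 2·1.
L = (1 - 18·x + 9·x^2) + (-2 + 18·x - 18·x^2)·Dx + (1 + 9·x^2)·Dx^2  (order 2).
h: a_k = 0, 27, 27, -135/2, -153/2, 15921/40, …
ICs: h(0) = 0, h′(0) = 27.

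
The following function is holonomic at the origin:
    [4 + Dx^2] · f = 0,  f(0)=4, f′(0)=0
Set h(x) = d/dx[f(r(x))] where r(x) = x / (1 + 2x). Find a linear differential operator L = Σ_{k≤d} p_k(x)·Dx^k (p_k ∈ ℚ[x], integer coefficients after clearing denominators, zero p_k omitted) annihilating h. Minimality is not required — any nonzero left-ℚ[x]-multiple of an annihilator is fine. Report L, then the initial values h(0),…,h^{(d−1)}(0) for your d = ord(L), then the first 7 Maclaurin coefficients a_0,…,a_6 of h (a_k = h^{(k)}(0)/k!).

f: a_k = 4, 0, -8, 0, 8/3, 0, -16/45, …
h₀=f(r): pull back L_f along r ⇒ L₀.
Derive L from L₀ (diff closure).
L = (28 + 96·x + 96·x^2) + (12 + 72·x + 144·x^2 + 96·x^3)·Dx + (1 + 8·x + 24·x^2 + 32·x^3 + 16·x^4)·Dx^2  (order 2).
h: a_k = 0, -16, 96, -1120/3, 3520/3, -48032/15, 38976/5, …
ICs: h(0) = 0, h′(0) = -16.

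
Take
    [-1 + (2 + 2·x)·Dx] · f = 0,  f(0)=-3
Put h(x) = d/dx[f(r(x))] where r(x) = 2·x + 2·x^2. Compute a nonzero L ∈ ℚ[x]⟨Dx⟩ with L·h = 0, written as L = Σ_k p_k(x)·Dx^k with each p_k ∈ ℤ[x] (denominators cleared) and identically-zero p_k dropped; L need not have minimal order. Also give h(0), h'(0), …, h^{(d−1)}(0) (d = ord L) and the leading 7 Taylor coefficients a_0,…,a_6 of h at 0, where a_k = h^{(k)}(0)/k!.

L = 1 + (-1 - 4·x - 6·x^2 - 4·x^3)·Dx  (order 1).
h: a_k = -3, -3, 9/2, -9/2, 15/8, 27/8, -147/16, …
ICs: h(0) = -3.

f: a_k = -3, -3/2, 3/8, -3/16, 15/128, -21/256, 63/1024, …
f∘r: x↦r, Dx↦Dx/r' in L_f ⇒ L₀.
h=h₀': d/dx-closure on L₀ ⇒ L.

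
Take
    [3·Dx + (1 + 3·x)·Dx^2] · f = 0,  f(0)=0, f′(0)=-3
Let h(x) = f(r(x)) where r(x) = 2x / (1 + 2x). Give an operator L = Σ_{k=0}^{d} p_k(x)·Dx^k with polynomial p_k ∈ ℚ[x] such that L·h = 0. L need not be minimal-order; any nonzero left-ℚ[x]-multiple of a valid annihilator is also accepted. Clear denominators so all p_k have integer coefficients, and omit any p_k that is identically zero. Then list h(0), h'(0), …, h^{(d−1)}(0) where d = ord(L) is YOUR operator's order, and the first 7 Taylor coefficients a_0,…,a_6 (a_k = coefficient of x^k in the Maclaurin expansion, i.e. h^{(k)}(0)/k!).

L = (10 + 32·x)·Dx + (1 + 10·x + 16·x^2)·Dx^2  (order 2).
h: a_k = 0, -6, 30, -168, 1020, -32736/5, 43680, …
ICs: h(0) = 0, h′(0) = -6.

f: a_k = 0, -3, 9/2, -9, 81/4, -243/5, 243/2, …
f∘r: x↦r, Dx↦Dx/r' in L_f ⇒ L₀.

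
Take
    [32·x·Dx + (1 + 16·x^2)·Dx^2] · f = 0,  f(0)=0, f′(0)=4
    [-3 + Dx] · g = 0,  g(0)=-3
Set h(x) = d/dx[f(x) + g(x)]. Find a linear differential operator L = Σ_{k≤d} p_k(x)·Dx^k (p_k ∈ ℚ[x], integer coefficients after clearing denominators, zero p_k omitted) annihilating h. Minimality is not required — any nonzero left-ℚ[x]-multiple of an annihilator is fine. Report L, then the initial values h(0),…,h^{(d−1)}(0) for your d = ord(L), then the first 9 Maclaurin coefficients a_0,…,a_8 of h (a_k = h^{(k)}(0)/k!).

f: a_k = 0, 4, 0, -64/3, 0, 1024/5, 0, -16384/7, 0, …
g: a_k = -3, -9, -27/2, -27/2, -81/8, -243/40, -243/80, -729/560, -2187/4480, …
Weyl lclm of L_f,L_g ⇒ L₀ (ord ≤ 3).
h₀' ⇒ L via d/dx closure of L₀.
L = (96 - 288·x - 4608·x^2 - 4608·x^3) + (-41 + 1248·x^2 - 2304·x^4)·Dx + (3 + 32·x + 96·x^2 + 512·x^3 + 768·x^4)·Dx^2  (order 2).
h: a_k = -5, -27, -209/2, -81/2, 7949/8, -729/40, -1311449/80, -2187/560, 1174398559/4480, …
ICs: h(0) = -5, h′(0) = -27.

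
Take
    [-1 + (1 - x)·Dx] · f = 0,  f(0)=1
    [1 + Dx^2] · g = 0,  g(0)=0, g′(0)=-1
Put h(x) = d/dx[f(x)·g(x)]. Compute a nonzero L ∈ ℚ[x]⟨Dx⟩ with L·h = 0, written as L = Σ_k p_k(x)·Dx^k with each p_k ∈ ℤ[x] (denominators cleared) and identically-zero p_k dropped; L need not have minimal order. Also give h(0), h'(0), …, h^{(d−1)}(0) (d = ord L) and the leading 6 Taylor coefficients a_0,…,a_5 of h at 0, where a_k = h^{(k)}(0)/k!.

L = (-1 - 2·x + x^2) + (-2 + 2·x)·Dx + (1 - 2·x + x^2)·Dx^2  (order 2).
h: a_k = -1, -2, -5/2, -10/3, -101/24, -101/20, …
ICs: h(0) = -1, h′(0) = -2.

f: a_k = 1, 1, 1, 1, 1, 1, …
g: a_k = 0, -1, 0, 1/6, 0, -1/120, …
Product ⇒ symmetric product L₀, ord ≤ 2.
h₀' ⇒ L via d/dx closure of L₀.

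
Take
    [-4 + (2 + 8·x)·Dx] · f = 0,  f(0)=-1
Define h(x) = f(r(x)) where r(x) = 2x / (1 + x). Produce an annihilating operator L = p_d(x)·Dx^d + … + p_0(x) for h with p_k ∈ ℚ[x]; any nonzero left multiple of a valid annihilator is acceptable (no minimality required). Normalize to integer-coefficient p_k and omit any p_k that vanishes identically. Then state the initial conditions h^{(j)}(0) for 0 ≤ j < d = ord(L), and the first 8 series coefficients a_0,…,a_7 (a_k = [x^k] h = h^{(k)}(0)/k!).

f: a_k = -1, -2, 2, -4, 10, -28, 84, -264, …
h₀=f(r): pull back L_f along r ⇒ L₀.
L = -4 + (1 + 10·x + 9·x^2)·Dx  (order 1).
h: a_k = -1, -4, 12, -52, 284, -1764, 11820, -83220, …
ICs: h(0) = -1.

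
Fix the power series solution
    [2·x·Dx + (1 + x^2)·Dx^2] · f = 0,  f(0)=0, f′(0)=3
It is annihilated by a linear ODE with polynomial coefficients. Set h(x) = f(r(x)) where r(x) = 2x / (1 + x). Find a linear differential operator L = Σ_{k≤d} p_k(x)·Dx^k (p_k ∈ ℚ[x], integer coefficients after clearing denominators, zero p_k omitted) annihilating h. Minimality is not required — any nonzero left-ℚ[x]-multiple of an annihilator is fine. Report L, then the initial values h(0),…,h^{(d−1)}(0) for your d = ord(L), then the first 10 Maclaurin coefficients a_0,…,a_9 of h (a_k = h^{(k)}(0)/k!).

f: a_k = 0, 3, 0, -1, 0, 3/5, 0, -3/7, 0, 1/3, …
Substitute x→r, Dx→(1/r')Dx; clear ⇒ L₀.
L = (2 + 10·x)·Dx + (1 + 2·x + 5·x^2)·Dx^2  (order 2).
h: a_k = 0, 6, -6, -2, 18, -114/5, -22, 834/7, -126, -718/3, …
ICs: h(0) = 0, h′(0) = 6.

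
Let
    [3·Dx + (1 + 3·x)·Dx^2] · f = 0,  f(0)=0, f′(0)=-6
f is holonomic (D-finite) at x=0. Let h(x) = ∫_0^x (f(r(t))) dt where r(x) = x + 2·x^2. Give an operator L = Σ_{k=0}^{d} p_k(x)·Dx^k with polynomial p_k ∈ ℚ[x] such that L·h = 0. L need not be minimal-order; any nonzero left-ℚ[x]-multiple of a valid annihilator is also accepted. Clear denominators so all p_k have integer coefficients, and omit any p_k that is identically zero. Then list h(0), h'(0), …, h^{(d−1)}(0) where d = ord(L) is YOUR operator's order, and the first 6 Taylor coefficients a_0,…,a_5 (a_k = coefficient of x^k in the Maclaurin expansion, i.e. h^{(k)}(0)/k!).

L = (-1 + 12·x + 24·x^2)·Dx^2 + (1 + 7·x + 18·x^2 + 24·x^3)·Dx^3  (order 3).
h: a_k = 0, 0, -3, -1, 9/2, -63/10, …
ICs: h(0) = 0, h′(0) = 0, h′′(0) = -6.

f: a_k = 0, -6, 9, -18, 81/2, -486/5, …
Change of var in L_f (x↦r) gives L₀.
∫: right-multiply L₀ by Dx.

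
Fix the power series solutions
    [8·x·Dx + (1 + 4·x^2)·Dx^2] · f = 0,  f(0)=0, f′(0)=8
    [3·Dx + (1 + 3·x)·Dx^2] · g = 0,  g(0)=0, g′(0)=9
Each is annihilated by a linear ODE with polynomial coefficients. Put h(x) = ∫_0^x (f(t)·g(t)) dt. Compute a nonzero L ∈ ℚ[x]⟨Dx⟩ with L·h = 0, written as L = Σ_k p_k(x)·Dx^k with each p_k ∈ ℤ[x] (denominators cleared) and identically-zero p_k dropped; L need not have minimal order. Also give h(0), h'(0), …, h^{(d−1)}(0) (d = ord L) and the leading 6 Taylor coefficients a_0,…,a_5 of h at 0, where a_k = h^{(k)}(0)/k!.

L = (1632 + 8496·x + 23040·x^2 + 110016·x^3 + 207360·x^4 + 269568·x^5 + 82944·x^7)·Dx^2 + (418 + 6672·x + 44112·x^2 + 151488·x^3 + 393984·x^4 + 642816·x^5 + 725760·x^6 + 82944·x^7 + 290304·x^8)·Dx^3 + (204 + 1844·x + 12096·x^2 + 47408·x^3 + 122880·x^4 + 240192·x^5 + 331776·x^6 + 361728·x^7 + 82944·x^8 + 165888·x^9)·Dx^4 + (25 + 246·x + 1217·x^2 + 4128·x^3 + 10624·x^4 + 22080·x^5 + 34272·x^6 + 41472·x^7 + 43776·x^8 + 13824·x^9 + 20736·x^10)·Dx^5  (order 5).
h: a_k = 0, 0, 0, 24, -27, 24, …
ICs: h(0) = 0, h′(0) = 0, h′′(0) = 0, h′′′(0) = 144, h′′′′(0) = -648.

f: a_k = 0, 8, 0, -32/3, 0, 128/5, …
g: a_k = 0, 9, -27/2, 27, -243/4, 729/5, …
Product ⇒ symmetric product L₀, ord ≤ 4.
∫: right-multiply L₀ by Dx.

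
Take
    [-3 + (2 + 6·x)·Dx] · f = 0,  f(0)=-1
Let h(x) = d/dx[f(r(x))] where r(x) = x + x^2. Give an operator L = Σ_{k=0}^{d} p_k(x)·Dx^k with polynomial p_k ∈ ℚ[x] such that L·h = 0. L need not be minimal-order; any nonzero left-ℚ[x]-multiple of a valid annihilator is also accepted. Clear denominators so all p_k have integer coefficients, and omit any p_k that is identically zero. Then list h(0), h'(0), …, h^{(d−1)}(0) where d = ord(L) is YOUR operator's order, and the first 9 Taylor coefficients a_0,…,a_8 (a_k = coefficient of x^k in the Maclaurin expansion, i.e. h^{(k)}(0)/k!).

f: a_k = -1, -3/2, 9/8, -27/16, 405/128, -1701/256, 15309/1024, -72171/2048, 2814669/32768, …
L₀ from L_f via x↦r, Dx↦r'^{-1}Dx.
Differentiate: ansatz ord ≤ ord L₀ ⇒ L.
L = 1 + (-2 - 10·x - 18·x^2 - 12·x^3)·Dx  (order 1).
h: a_k = -3/2, -3/4, 27/16, -99/32, 1215/256, -2997/512, 9639/2048, 6237/4096, -1073817/65536, …
ICs: h(0) = -3/2.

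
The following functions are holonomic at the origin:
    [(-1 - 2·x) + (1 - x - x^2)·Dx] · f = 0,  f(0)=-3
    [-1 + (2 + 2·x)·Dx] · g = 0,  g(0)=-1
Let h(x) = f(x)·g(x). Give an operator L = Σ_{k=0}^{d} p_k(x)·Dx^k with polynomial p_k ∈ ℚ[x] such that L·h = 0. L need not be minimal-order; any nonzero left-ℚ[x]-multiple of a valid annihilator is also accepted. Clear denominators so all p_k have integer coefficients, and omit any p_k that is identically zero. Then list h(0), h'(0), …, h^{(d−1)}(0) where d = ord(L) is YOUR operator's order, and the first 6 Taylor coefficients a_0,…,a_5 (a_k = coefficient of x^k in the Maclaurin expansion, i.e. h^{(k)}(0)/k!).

f: a_k = -3, -3, -6, -9, -15, -24, …
g: a_k = -1, -1/2, 1/8, -1/16, 5/128, -7/256, …
L₀ := L_f ⊗_s L_g (sym. prod.), ord ≤ 1.
L = (3 + 5·x + 3·x^2) + (-2 + 4·x^2 + 2·x^3)·Dx  (order 1).
h: a_k = 3, 9/2, 57/8, 189/16, 2409/128, 7863/256, …
ICs: h(0) = 3.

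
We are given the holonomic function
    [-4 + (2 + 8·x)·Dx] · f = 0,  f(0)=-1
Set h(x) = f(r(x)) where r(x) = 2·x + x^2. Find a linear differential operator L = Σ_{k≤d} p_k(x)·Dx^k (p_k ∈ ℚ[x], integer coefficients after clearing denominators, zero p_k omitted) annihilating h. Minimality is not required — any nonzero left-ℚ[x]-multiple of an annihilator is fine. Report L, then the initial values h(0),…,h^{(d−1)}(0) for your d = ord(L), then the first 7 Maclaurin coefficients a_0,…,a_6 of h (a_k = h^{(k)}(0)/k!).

L = (-4 - 4·x) + (1 + 8·x + 4·x^2)·Dx  (order 1).
h: a_k = -1, -4, 6, -24, 114, -600, 3372, …
ICs: h(0) = -1.

f: a_k = -1, -2, 2, -4, 10, -28, 84, …
Change of var in L_f (x↦r) gives L₀.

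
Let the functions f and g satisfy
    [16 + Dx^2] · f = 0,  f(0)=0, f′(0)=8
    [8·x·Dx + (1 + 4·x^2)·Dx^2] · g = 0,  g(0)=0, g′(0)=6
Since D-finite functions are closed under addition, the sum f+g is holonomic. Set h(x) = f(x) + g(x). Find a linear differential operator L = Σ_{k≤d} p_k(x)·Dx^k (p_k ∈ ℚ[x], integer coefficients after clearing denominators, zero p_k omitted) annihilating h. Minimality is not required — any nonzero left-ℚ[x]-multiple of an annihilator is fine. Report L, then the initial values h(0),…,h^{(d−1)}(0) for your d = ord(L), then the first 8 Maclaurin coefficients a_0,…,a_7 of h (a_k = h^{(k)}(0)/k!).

L = (-512·x + 5120·x^3 + 4096·x^5)·Dx + (16 + 512·x^2 + 2304·x^4 + 2048·x^6)·Dx^2 + (-32·x + 320·x^3 + 256·x^5)·Dx^3 + (1 + 32·x^2 + 144·x^4 + 128·x^6)·Dx^4  (order 4).
h: a_k = 0, 14, 0, -88/3, 0, 544/15, 0, -19328/315, …
ICs: h(0) = 0, h′(0) = 14, h′′(0) = 0, h′′′(0) = -176.

f: a_k = 0, 8, 0, -64/3, 0, 256/15, 0, -2048/315, …
g: a_k = 0, 6, 0, -8, 0, 96/5, 0, -384/7, …
Weyl lclm of L_f,L_g ⇒ L₀ (ord ≤ 4).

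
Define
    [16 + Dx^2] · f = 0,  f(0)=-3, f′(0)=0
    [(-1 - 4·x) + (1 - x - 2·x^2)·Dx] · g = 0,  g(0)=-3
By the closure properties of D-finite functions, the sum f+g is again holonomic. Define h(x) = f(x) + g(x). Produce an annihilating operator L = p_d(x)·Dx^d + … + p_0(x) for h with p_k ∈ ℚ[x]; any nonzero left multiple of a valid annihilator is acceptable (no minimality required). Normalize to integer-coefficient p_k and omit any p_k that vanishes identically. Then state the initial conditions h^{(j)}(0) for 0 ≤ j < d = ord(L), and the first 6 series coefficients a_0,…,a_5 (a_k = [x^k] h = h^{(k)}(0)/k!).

f: a_k = -3, 0, 24, 0, -32, 0, …
g: a_k = -3, -3, -9, -15, -33, -63, …
Sum ⇒ L₀ = lclm(L_f,L_g) in ℚ(x)⟨Dx⟩.
L = (-368 - 1408·x + 256·x^2 - 512·x^3 - 2560·x^4 - 2048·x^5) + (176 - 336·x - 384·x^2 + 1024·x^3 + 384·x^4 - 1536·x^5 - 1024·x^6)·Dx + (-23 - 88·x + 16·x^2 - 32·x^3 - 160·x^4 - 128·x^5)·Dx^2 + (11 - 21·x - 24·x^2 + 64·x^3 + 24·x^4 - 96·x^5 - 64·x^6)·Dx^3  (order 3).
h: a_k = -6, -3, 15, -15, -65, -63, …
ICs: h(0) = -6, h′(0) = -3, h′′(0) = 30.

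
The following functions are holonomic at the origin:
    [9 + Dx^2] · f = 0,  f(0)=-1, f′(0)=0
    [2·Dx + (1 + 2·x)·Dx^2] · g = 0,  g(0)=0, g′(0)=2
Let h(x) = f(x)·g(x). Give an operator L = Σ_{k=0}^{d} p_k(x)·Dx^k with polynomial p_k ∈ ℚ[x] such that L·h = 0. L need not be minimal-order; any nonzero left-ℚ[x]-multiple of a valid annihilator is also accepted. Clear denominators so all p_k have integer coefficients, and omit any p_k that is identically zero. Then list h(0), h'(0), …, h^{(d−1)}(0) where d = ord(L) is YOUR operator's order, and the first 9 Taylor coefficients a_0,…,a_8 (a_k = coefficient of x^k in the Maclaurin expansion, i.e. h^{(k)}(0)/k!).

L = (63 + 1053·x + 3969·x^2 + 5832·x^3 + 2916·x^4) + (63 + 450·x + 972·x^2 + 648·x^3)·Dx + (25 + 270·x + 918·x^2 + 1296·x^3 + 648·x^4)·Dx^2 + (7 + 50·x + 108·x^2 + 72·x^3)·Dx^3 + (2 + 17·x + 53·x^2 + 72·x^3 + 36·x^4)·Dx^4  (order 4).
h: a_k = 0, -2, 2, 19/3, -5, -23/20, -7/12, 991/280, -181/40, …
ICs: h(0) = 0, h′(0) = -2, h′′(0) = 4, h′′′(0) = 38.

f: a_k = -1, 0, 9/2, 0, -27/8, 0, 81/80, 0, -729/4480, …
g: a_k = 0, 2, -2, 8/3, -4, 32/5, -32/3, 128/7, -32, …
h₀=f·g: eliminate ⇒ L₀, order ≤ 2·2.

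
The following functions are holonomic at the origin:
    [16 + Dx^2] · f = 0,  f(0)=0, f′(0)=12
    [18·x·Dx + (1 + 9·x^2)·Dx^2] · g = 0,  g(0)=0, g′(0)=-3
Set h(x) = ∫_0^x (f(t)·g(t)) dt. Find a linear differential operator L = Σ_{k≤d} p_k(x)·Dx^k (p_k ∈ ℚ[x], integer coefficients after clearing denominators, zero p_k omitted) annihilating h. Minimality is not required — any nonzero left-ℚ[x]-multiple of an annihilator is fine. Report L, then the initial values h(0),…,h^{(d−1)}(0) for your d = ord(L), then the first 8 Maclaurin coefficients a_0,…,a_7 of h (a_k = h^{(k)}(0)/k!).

L = (20800 + 494784·x^2 + 2923776·x^4 + 11943936·x^6 + 26873856·x^8)·Dx + (19584·x + 342144·x^3 + 2239488·x^5 + 6718464·x^7)·Dx^2 + (1700 + 42732·x^2 + 318816·x^4 + 1492992·x^6 + 3359232·x^8)·Dx^3 + (1224·x + 21384·x^3 + 139968·x^5 + 419904·x^7)·Dx^4 + (25 + 738·x^2 + 8505·x^4 + 46656·x^6 + 104976·x^8)·Dx^5  (order 5).
h: a_k = 0, 0, 0, -12, 0, 204/5, 0, -948/7, …
ICs: h(0) = 0, h′(0) = 0, h′′(0) = 0, h′′′(0) = -72, h′′′′(0) = 0.

f: a_k = 0, 12, 0, -32, 0, 128/5, 0, -1024/105, …
g: a_k = 0, -3, 0, 9, 0, -243/5, 0, 2187/7, …
Sym-product of L_f,L_g gives L₀ (≤ ord 4).
h=∫h₀ ⇒ L = L₀·Dx.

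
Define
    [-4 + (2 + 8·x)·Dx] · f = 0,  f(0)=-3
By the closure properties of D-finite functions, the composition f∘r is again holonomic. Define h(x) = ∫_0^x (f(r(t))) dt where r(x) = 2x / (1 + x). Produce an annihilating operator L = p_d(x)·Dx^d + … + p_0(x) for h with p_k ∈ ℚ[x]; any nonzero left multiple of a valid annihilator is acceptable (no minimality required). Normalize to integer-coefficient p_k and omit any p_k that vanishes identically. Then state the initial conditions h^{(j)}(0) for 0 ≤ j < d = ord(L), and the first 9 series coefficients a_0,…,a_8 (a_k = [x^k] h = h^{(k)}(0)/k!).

f: a_k = -3, -6, 6, -12, 30, -84, 252, -792, 2574, …
L₀ from L_f via x↦r, Dx↦r'^{-1}Dx.
h=∫₀ˣh₀: take L = L₀·Dx.
L = -4·Dx + (1 + 10·x + 9·x^2)·Dx^2  (order 2).
h: a_k = 0, -3, -6, 12, -39, 852/5, -882, 35460/7, -62415/2, …
ICs: h(0) = 0, h′(0) = -3.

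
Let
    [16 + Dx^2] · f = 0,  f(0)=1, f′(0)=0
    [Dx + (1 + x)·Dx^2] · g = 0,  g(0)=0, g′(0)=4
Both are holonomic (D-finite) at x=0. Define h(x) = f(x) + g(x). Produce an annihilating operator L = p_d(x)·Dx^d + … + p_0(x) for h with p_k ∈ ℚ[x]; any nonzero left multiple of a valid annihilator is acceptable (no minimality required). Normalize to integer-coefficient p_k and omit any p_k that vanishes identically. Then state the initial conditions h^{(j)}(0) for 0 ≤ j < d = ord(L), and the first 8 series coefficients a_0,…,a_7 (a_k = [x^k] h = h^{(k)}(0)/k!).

f: a_k = 1, 0, -8, 0, 32/3, 0, -256/45, 0, …
g: a_k = 0, 4, -2, 4/3, -1, 4/5, -2/3, 4/7, …
L₀ := lclm(L_f,L_g); ord L₀ ≤ 2+2.
L = (176 + 256·x + 128·x^2)·Dx + (144 + 400·x + 384·x^2 + 128·x^3)·Dx^2 + (11 + 16·x + 8·x^2)·Dx^3 + (9 + 25·x + 24·x^2 + 8·x^3)·Dx^4  (order 4).
h: a_k = 1, 4, -10, 4/3, 29/3, 4/5, -286/45, 4/7, …
ICs: h(0) = 1, h′(0) = 4, h′′(0) = -20, h′′′(0) = 8.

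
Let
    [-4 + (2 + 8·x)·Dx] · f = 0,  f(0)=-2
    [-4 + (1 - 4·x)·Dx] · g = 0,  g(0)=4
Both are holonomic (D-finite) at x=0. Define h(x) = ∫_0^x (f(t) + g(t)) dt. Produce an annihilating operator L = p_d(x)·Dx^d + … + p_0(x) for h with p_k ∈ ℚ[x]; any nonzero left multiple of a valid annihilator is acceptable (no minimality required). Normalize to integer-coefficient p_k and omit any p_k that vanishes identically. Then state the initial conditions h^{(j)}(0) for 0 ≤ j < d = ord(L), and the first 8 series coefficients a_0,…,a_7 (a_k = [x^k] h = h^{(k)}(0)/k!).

L = (40 + 96·x)·Dx + (-18 - 112·x - 288·x^2)·Dx^2 + (1 + 12·x - 16·x^2 - 192·x^3)·Dx^3  (order 3).
h: a_k = 0, 2, 6, 68/3, 62, 1044/5, 2020/3, 16552/7, …
ICs: h(0) = 0, h′(0) = 2, h′′(0) = 12.

f: a_k = -2, -4, 4, -8, 20, -56, 168, -528, …
g: a_k = 4, 16, 64, 256, 1024, 4096, 16384, 65536, …
Sum ⇒ L₀ = lclm(L_f,L_g) in ℚ(x)⟨Dx⟩.
h=∫₀ˣh₀: take L = L₀·Dx.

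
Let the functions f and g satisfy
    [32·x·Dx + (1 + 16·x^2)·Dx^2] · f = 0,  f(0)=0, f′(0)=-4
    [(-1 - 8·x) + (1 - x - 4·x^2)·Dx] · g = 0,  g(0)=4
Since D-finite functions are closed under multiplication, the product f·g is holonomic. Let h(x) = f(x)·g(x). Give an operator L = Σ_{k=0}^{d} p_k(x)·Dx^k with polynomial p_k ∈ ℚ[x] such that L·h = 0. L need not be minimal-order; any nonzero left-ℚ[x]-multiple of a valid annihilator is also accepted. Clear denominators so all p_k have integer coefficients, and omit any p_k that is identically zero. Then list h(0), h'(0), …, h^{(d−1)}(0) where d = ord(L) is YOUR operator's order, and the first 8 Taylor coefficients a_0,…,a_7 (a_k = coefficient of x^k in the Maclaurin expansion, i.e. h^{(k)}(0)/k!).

f: a_k = 0, -4, 0, 64/3, 0, -1024/5, 0, 16384/7, …
g: a_k = 4, 4, 20, 36, 116, 260, 724, 1764, …
Product ⇒ symmetric product L₀, ord ≤ 2.
L = (8 + 32·x + 384·x^2) + (2 - 16·x + 64·x^2 + 384·x^3)·Dx + (-1 + x - 12·x^2 + 16·x^3 + 64·x^4)·Dx^2  (order 2).
h: a_k = 0, -16, -16, 16/3, -176/3, -12848/15, -5456/5, 101744/21, …
ICs: h(0) = 0, h′(0) = -16.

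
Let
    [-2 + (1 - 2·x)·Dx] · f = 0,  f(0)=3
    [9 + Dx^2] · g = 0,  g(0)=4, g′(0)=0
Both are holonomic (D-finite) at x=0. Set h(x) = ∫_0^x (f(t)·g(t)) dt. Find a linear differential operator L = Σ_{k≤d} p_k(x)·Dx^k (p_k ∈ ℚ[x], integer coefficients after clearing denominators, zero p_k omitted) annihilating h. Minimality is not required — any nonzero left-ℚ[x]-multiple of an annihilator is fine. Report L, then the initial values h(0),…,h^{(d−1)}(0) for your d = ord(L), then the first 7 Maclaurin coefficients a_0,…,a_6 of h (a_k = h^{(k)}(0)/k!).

f: a_k = 3, 6, 12, 24, 48, 96, 192, …
g: a_k = 4, 0, -18, 0, 27/2, 0, -81/20, …
L₀ := L_f ⊗_s L_g (sym. prod.), ord ≤ 2.
∫: right-multiply L₀ by Dx.
L = (-9 + 18·x)·Dx + 4·Dx^2 + (-1 + 2·x)·Dx^3  (order 3).
h: a_k = 0, 12, 12, -2, -3, 33/10, 11/2, …
ICs: h(0) = 0, h′(0) = 12, h′′(0) = 24.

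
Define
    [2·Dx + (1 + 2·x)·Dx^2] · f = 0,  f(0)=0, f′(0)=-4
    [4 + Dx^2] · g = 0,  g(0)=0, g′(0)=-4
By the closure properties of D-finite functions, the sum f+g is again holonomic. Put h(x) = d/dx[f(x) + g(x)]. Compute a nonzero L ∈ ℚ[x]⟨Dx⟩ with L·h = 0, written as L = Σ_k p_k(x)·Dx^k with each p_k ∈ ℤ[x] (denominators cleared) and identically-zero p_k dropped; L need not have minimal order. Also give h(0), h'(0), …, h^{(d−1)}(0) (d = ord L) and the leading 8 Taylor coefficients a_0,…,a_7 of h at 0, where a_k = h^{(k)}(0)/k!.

f: a_k = 0, -4, 4, -16/3, 8, -64/5, 64/3, -256/7, …
g: a_k = 0, -4, 0, 8/3, 0, -8/15, 0, 16/315, …
Sum ⇒ L₀ = lclm(L_f,L_g) in ℚ(x)⟨Dx⟩.
h=h₀': d/dx-closure on L₀ ⇒ L.
L = (56 + 32·x + 32·x^2) + (12 + 40·x + 48·x^2 + 32·x^3)·Dx + (14 + 8·x + 8·x^2)·Dx^2 + (3 + 10·x + 12·x^2 + 8·x^3)·Dx^3  (order 3).
h: a_k = -8, 8, -8, 32, -200/3, 128, -11504/45, 512, …
ICs: h(0) = -8, h′(0) = 8, h′′(0) = -16.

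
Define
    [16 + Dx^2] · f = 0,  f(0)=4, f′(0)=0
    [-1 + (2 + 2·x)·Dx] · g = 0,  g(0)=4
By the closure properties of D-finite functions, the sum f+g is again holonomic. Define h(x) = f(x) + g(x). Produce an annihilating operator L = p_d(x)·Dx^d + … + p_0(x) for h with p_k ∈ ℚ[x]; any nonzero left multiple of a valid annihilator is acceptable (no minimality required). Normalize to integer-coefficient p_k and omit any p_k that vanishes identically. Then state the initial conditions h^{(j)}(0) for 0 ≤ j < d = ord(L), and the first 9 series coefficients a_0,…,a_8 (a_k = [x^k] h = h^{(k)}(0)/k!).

f: a_k = 4, 0, -32, 0, 128/3, 0, -1024/45, 0, 2048/315, …
g: a_k = 4, 2, -1/2, 1/4, -5/32, 7/64, -21/256, 33/512, -429/8192, …
Weyl lclm of L_f,L_g ⇒ L₀ (ord ≤ 3).
L = (-1072 - 2048·x - 1024·x^2) + (2016 + 6112·x + 6144·x^2 + 2048·x^3)·Dx + (-67 - 128·x - 64·x^2)·Dx^2 + (126 + 382·x + 384·x^2 + 128·x^3)·Dx^3  (order 3).
h: a_k = 8, 2, -65/2, 1/4, 4081/96, 7/64, -263089/11520, 33/512, 16642081/2580480, …
ICs: h(0) = 8, h′(0) = 2, h′′(0) = -65.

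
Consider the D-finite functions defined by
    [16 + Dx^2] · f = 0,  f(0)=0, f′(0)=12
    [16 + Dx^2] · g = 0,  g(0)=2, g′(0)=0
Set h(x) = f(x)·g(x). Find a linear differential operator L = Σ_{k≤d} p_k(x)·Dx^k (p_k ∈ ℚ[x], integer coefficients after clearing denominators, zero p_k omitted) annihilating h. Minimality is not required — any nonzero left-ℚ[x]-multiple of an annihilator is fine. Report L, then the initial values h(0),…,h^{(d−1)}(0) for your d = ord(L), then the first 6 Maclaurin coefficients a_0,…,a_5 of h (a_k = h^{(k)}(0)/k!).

f: a_k = 0, 12, 0, -32, 0, 128/5, …
g: a_k = 2, 0, -16, 0, 64/3, 0, …
h₀=f·g: eliminate ⇒ L₀, order ≤ 2·2.
L = 64·Dx + Dx^3  (order 3).
h: a_k = 0, 24, 0, -256, 0, 4096/5, …
ICs: h(0) = 0, h′(0) = 24, h′′(0) = 0.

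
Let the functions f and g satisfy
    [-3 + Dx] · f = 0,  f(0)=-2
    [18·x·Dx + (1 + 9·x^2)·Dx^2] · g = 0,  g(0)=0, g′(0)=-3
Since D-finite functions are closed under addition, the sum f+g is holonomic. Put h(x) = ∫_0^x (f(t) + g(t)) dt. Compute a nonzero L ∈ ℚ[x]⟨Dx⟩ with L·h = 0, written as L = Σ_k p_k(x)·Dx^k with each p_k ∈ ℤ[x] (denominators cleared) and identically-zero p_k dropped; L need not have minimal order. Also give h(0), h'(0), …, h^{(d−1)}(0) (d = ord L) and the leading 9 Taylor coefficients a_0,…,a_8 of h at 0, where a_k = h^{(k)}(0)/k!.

f: a_k = -2, -6, -9, -9, -27/4, -81/20, -81/40, -243/280, -729/2240, …
g: a_k = 0, -3, 0, 9, 0, -243/5, 0, 2187/7, 0, …
L₀ := lclm(L_f,L_g); ord L₀ ≤ 1+2.
h=∫₀ˣh₀: take L = L₀·Dx.
L = (18 - 108·x - 162·x^2)·Dx^2 + (-9 + 27·x + 27·x^2 - 81·x^3)·Dx^3 + (1 + 3·x + 9·x^2 + 27·x^3)·Dx^4  (order 4).
h: a_k = 0, -2, -9/2, -3, 0, -27/20, -351/40, -81/280, 87237/2240, …
ICs: h(0) = 0, h′(0) = -2, h′′(0) = -9, h′′′(0) = -18.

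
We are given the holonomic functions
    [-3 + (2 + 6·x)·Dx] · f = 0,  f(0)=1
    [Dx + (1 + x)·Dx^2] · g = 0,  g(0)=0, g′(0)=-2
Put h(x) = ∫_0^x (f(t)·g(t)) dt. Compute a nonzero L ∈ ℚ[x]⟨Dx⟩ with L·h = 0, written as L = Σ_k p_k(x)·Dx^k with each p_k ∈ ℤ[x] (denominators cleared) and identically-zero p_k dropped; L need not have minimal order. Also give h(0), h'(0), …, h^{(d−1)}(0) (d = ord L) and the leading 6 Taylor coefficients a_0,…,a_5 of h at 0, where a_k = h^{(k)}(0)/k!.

f: a_k = 1, 3/2, -9/8, 27/16, -405/128, 1701/256, …
g: a_k = 0, -2, 1, -2/3, 1/2, -2/5, …
L₀ := L_f ⊗_s L_g (sym. prod.), ord ≤ 2.
h=∫h₀ ⇒ L = L₀·Dx.
L = (21 + 9·x)·Dx + (-8 - 24·x)·Dx^2 + (4 + 28·x + 60·x^2 + 36·x^3)·Dx^3  (order 3).
h: a_k = 0, 0, -1, -2/3, 37/48, -1, …
ICs: h(0) = 0, h′(0) = 0, h′′(0) = -2.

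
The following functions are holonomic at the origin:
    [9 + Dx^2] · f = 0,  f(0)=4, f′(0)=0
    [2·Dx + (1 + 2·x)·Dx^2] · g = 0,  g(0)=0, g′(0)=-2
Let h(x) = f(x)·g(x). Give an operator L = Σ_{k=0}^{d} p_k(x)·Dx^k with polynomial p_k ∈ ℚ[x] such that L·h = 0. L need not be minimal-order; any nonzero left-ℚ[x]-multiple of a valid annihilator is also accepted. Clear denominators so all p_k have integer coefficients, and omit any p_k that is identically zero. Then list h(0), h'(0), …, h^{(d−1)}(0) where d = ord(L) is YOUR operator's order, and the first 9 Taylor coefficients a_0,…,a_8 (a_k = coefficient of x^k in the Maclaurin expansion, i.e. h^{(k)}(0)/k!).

f: a_k = 4, 0, -18, 0, 27/2, 0, -81/20, 0, 729/1120, …
g: a_k = 0, -2, 2, -8/3, 4, -32/5, 32/3, -128/7, 32, …
f·g: L₀ = L_f ⊗_s L_g, ord ≤ 2·2.
L = (63 + 1053·x + 3969·x^2 + 5832·x^3 + 2916·x^4) + (63 + 450·x + 972·x^2 + 648·x^3)·Dx + (25 + 270·x + 918·x^2 + 1296·x^3 + 648·x^4)·Dx^2 + (7 + 50·x + 108·x^2 + 72·x^3)·Dx^3 + (2 + 17·x + 53·x^2 + 72·x^3 + 36·x^4)·Dx^4  (order 4).
h: a_k = 0, -8, 8, 76/3, -20, -23/5, -7/3, 991/70, -181/10, …
ICs: h(0) = 0, h′(0) = -8, h′′(0) = 16, h′′′(0) = 152.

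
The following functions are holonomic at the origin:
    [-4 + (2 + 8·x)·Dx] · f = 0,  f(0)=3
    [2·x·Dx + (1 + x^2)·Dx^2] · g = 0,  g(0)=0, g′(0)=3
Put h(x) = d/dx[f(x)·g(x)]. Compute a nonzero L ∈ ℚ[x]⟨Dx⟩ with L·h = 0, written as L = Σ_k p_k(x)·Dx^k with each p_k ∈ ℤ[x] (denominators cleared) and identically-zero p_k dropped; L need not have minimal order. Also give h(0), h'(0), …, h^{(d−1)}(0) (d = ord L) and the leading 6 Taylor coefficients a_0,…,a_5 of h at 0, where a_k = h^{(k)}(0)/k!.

f: a_k = 3, 6, -6, 12, -30, 84, …
g: a_k = 0, 3, 0, -1, 0, 3/5, …
h₀=f·g: eliminate ⇒ L₀, order ≤ 1·2.
h=h₀': d/dx-closure on L₀ ⇒ L.
L = (-10 + 40·x + 98·x^2 - 24·x^3 - 12·x^4) + (13 + 66·x + 117·x^2 + 226·x^3 - 84·x^4 - 48·x^5)·Dx + (3 + 23·x + 42·x^2 - x^3 + 23·x^4 - 24·x^5 - 16·x^6)·Dx^2  (order 2).
h: a_k = 9, 36, -63, 120, -411, 7308/5, …
ICs: h(0) = 9, h′(0) = 36.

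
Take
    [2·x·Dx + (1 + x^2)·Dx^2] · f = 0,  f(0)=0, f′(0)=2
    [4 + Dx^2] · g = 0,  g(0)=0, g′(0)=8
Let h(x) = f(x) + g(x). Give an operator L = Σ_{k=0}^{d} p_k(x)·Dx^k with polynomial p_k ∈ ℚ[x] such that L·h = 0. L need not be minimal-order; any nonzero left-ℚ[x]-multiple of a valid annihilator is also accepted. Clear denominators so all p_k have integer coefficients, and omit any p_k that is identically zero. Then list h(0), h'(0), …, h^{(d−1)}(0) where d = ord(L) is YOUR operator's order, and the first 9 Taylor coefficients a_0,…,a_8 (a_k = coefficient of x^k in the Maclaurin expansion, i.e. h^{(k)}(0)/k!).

f: a_k = 0, 2, 0, -2/3, 0, 2/5, 0, -2/7, 0, …
g: a_k = 0, 8, 0, -16/3, 0, 16/15, 0, -32/315, 0, …
L₀ := lclm(L_f,L_g); ord L₀ ≤ 2+2.
L = (-32·x + 80·x^3 + 16·x^5)·Dx + (4 + 32·x^2 + 36·x^4 + 8·x^6)·Dx^2 + (-8·x + 20·x^3 + 4·x^5)·Dx^3 + (1 + 8·x^2 + 9·x^4 + 2·x^6)·Dx^4  (order 4).
h: a_k = 0, 10, 0, -6, 0, 22/15, 0, -122/315, 0, …
ICs: h(0) = 0, h′(0) = 10, h′′(0) = 0, h′′′(0) = -36.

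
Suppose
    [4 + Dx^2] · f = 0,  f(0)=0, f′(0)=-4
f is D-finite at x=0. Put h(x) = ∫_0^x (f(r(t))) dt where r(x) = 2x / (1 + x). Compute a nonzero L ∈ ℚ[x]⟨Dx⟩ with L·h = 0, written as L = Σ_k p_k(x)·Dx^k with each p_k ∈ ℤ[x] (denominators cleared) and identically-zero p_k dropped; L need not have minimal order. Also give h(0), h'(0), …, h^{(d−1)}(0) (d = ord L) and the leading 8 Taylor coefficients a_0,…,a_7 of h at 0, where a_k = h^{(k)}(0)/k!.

f: a_k = 0, -4, 0, 8/3, 0, -8/15, 0, 16/315, …
h₀=f(r): pull back L_f along r ⇒ L₀.
h=∫₀ˣh₀: take L = L₀·Dx.
L = 16·Dx + (2 + 6·x + 6·x^2 + 2·x^3)·Dx^2 + (1 + 4·x + 6·x^2 + 4·x^3 + x^4)·Dx^3  (order 3).
h: a_k = 0, 0, -4, 8/3, 10/3, -56/5, 772/45, -120/7, …
ICs: h(0) = 0, h′(0) = 0, h′′(0) = -8.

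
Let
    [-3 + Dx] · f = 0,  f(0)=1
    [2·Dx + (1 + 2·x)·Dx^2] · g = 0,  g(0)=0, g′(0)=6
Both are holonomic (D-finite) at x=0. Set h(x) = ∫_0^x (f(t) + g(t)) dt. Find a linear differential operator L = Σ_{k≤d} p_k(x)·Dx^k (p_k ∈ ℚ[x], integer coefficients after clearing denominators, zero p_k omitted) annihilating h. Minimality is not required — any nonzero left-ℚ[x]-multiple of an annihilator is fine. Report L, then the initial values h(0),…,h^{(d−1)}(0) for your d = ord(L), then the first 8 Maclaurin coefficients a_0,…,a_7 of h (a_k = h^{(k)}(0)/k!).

f: a_k = 1, 3, 9/2, 9/2, 27/8, 81/40, 81/80, 243/560, …
g: a_k = 0, 6, -6, 8, -12, 96/5, -32, 384/7, …
Sum ⇒ L₀ = lclm(L_f,L_g) in ℚ(x)⟨Dx⟩.
h=∫₀ˣh₀: take L = L₀·Dx.
L = (-42 - 36·x)·Dx^2 + (-1 - 36·x - 36·x^2)·Dx^3 + (5 + 16·x + 12·x^2)·Dx^4  (order 4).
h: a_k = 0, 1, 9/2, -1/2, 25/8, -69/40, 283/80, -2479/560, …
ICs: h(0) = 0, h′(0) = 1, h′′(0) = 9, h′′′(0) = -3.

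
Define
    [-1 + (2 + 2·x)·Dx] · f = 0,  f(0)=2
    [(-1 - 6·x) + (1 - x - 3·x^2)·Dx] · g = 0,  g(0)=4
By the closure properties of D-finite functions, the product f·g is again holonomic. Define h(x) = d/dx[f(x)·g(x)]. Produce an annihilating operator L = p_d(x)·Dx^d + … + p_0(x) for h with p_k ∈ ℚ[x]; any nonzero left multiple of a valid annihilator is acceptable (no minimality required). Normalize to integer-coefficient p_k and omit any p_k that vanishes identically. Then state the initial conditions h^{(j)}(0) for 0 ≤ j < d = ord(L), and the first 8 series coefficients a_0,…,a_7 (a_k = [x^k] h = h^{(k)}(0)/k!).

L = (35 + 162·x + 381·x^2 + 390·x^3 + 135·x^4) + (-6 - 26·x + 6·x^2 + 122·x^3 + 150·x^4 + 54·x^5)·Dx  (order 1).
h: a_k = 12, 70, 429/2, 2819/4, 62545/32, 353013/64, 3749137/256, 19865443/512, …
ICs: h(0) = 12.

f: a_k = 2, 1, -1/4, 1/8, -5/64, 7/128, -21/512, 33/1024, …
g: a_k = 4, 4, 16, 28, 76, 160, 388, 868, …
h₀=f·g: eliminate ⇒ L₀, order ≤ 1·1.
Derive L from L₀ (diff closure).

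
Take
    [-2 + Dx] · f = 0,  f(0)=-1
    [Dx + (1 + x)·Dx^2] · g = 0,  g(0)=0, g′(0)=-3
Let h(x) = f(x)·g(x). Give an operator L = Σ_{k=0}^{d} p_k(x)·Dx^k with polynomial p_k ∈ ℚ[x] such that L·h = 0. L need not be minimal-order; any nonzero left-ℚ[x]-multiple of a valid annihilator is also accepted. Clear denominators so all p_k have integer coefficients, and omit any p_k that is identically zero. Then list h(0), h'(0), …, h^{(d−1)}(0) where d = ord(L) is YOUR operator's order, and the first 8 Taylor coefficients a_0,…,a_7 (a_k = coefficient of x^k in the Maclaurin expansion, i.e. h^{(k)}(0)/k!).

f: a_k = -1, -2, -2, -4/3, -2/3, -4/15, -4/45, -8/315, …
g: a_k = 0, -3, 3/2, -1, 3/4, -3/5, 1/2, -3/7, …
f·g: L₀ = L_f ⊗_s L_g, ord ≤ 1·2.
L = (2 + 4·x) + (-3 - 4·x)·Dx + (1 + x)·Dx^2  (order 2).
h: a_k = 0, 3, 9/2, 4, 9/4, 11/10, 1/3, 17/105, …
ICs: h(0) = 0, h′(0) = 3.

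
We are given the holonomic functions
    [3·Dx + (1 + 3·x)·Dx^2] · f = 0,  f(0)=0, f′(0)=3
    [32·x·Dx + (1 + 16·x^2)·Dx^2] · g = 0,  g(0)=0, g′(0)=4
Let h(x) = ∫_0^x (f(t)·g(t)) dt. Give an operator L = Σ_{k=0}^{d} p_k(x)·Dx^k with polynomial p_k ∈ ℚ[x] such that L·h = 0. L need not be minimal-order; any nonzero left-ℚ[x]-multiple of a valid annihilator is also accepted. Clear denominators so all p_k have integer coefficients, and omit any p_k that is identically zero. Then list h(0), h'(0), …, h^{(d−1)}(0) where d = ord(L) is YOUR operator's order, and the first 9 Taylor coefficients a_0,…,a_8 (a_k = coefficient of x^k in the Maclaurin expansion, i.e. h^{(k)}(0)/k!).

L = (15744 + 89280·x + 811008·x^2 + 5299200·x^3 + 13271040·x^4 + 17252352·x^5 + 21233664·x^7)·Dx^2 + (4258 + 91200·x + 775488·x^2 + 4635648·x^3 + 18247680·x^4 + 41140224·x^5 + 46448640·x^6 + 21233664·x^7 + 74317824·x^8)·Dx^3 + (492 + 12548·x + 131328·x^2 + 747968·x^3 + 3219456·x^4 + 10146816·x^5 + 21233664·x^6 + 24920064·x^7 + 21233664·x^8 + 42467328·x^9)·Dx^4 + (73 + 822·x + 6161·x^2 + 34944·x^3 + 151168·x^4 + 500736·x^5 + 1322496·x^6 + 2654208·x^7 + 3244032·x^8 + 3538944·x^9 + 5308416·x^10)·Dx^5  (order 5).
h: a_k = 0, 0, 0, 4, -9/2, -28/5, 5/2, 3084/35, -2439/20, …
ICs: h(0) = 0, h′(0) = 0, h′′(0) = 0, h′′′(0) = 24, h′′′′(0) = -108.

f: a_k = 0, 3, -9/2, 9, -81/4, 243/5, -243/2, 2187/7, -6561/8, …
g: a_k = 0, 4, 0, -64/3, 0, 1024/5, 0, -16384/7, 0, …
h₀=f·g: eliminate ⇒ L₀, order ≤ 2·2.
h=∫h₀ ⇒ L = L₀·Dx.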